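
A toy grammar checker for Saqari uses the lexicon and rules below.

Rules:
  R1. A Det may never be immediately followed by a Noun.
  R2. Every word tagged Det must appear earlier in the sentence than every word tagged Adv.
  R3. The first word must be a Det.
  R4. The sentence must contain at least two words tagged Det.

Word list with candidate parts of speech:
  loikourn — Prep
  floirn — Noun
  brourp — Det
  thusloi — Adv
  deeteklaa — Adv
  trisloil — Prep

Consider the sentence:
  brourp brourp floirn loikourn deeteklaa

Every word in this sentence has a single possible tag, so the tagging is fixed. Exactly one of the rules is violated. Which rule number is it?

Fixed tagging: Det Det Noun Prep Adv.
Checking each rule: R1 fails, R2 ok, R3 ok, R4 ok.
Only rule 1 fails.

1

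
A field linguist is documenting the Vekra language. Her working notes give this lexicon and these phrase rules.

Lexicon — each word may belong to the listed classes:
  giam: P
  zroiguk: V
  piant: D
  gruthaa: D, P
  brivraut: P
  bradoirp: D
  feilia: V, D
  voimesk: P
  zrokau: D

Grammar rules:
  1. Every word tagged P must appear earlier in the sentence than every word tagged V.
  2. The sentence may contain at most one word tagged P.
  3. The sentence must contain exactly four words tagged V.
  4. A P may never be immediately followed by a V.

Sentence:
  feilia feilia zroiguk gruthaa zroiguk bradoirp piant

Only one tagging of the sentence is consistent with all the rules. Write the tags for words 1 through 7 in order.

Candidates per position — 1:feilia {V,D}; 2:feilia {V,D}; 3:zroiguk {V}; 4:gruthaa {D,P}; 5:zroiguk {V}; 6:bradoirp {D}; 7:piant {D}.
Word 1 cannot be D — rule 3 would then fail for every completion. It is V.
Word 2 cannot be D — rule 3 would then fail for every completion. It is V.
Word 4 cannot be P — rule 1 would then fail for every completion. It is D.
That leaves exactly one tagging: V V V D V D D.
Checking: rule 1 satisfied; rule 2 satisfied; rule 3 satisfied; rule 4 satisfied.

V V V D V D D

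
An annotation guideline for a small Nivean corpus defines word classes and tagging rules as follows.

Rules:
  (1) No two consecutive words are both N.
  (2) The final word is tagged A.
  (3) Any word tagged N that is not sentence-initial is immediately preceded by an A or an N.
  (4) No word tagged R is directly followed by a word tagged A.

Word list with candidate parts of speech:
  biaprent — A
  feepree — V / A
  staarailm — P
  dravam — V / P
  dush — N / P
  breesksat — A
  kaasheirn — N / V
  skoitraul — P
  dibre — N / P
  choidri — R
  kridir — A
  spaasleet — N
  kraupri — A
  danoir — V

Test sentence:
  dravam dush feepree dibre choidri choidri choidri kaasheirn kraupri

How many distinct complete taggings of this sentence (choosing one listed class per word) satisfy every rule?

6

Candidates per position — 1:dravam {V,P}; 2:dush {N,P}; 3:feepree {V,A}; 4:dibre {N,P}; 5:choidri {R}; 6:choidri {R}; 7:choidri {R}; 8:kaasheirn {N,V}; 9:kraupri {A}.
There are 32 candidate sequences in total.
Checking each against the rules leaves 6 sequences.
Count = 6.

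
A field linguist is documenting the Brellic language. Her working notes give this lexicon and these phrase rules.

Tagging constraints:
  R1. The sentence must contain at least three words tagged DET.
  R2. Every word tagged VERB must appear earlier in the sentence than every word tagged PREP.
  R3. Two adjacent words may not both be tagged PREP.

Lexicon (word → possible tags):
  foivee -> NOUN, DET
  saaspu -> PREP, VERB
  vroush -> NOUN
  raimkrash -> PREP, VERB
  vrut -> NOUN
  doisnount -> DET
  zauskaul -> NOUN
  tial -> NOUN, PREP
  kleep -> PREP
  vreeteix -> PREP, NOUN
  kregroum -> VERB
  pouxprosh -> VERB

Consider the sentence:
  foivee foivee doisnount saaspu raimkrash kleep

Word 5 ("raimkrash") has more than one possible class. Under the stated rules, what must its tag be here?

VERB

Candidates per position — 1:foivee {NOUN,DET}; 2:foivee {NOUN,DET}; 3:doisnount {DET}; 4:saaspu {PREP,VERB}; 5:raimkrash {PREP,VERB}; 6:kleep {PREP}.
At position 1, choosing NOUN makes rule 1 impossible to satisfy; hence DET.
At position 2, choosing NOUN makes rule 1 impossible to satisfy; hence DET.
At position 5, choosing PREP makes rule 3 impossible to satisfy; hence VERB.
At position 4, choosing PREP makes rule 2 impossible to satisfy; hence VERB.
The unique satisfying tagging is: DET DET DET VERB VERB PREP.
Verifying each rule — rule 1 ✓; rule 2 ✓; rule 3 ✓.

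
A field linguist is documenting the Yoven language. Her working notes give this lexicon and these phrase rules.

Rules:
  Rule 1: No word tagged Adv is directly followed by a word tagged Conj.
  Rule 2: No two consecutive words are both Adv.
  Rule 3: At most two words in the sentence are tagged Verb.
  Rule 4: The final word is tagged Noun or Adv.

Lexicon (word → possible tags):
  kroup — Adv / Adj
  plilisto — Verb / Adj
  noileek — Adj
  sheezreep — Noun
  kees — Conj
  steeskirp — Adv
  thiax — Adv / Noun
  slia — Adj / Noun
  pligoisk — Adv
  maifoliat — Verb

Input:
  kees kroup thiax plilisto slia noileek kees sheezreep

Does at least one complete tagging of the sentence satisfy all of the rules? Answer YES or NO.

Candidates per position — 1:kees {Conj}; 2:kroup {Adv,Adj}; 3:thiax {Adv,Noun}; 4:plilisto {Verb,Adj}; 5:slia {Adj,Noun}; 6:noileek {Adj}; 7:kees {Conj}; 8:sheezreep {Noun}.
One satisfying assignment: Conj Adj Adv Verb Noun Adj Conj Noun.
Check: rule 1 ok; rule 2 ok; rule 3 ok; rule 4 ok.

YES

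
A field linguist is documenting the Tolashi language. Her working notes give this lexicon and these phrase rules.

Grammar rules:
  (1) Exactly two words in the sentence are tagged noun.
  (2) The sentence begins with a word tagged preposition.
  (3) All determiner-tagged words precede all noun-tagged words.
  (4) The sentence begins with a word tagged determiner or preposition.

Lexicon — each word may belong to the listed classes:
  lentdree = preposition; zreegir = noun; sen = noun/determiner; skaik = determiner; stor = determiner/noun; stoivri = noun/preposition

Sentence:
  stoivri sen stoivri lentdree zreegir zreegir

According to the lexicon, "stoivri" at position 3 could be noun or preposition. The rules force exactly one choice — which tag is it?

Candidates per position — 1:stoivri {noun,preposition}; 2:sen {noun,determiner}; 3:stoivri {noun,preposition}; 4:lentdree {preposition}; 5:zreegir {noun}; 6:zreegir {noun}.
Word 1 cannot be noun — rule 1 would then fail for every completion. It is preposition.
Word 2 cannot be noun — rule 1 would then fail for every completion. It is determiner.
Word 3 cannot be noun — rule 1 would then fail for every completion. It is preposition.
The only consistent sequence is: preposition determiner preposition preposition noun noun.
Check: rule 1 holds; rule 2 holds; rule 3 holds; rule 4 holds.

preposition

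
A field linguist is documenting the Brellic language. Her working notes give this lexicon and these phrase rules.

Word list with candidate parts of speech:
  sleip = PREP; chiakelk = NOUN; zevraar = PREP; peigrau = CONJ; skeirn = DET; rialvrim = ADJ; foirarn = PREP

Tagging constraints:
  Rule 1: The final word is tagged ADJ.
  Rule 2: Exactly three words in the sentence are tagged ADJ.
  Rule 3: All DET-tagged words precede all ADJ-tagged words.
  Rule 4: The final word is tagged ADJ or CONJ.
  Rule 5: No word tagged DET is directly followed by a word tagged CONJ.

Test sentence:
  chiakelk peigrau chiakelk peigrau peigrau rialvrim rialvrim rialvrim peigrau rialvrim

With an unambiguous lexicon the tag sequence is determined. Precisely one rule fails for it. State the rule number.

2

Fixed tagging: NOUN CONJ NOUN CONJ CONJ ADJ ADJ ADJ CONJ ADJ.
Checking each rule: R1 ✓, R2 ✗, R3 ✓, R4 ✓, R5 ✓.
Only rule 2 fails.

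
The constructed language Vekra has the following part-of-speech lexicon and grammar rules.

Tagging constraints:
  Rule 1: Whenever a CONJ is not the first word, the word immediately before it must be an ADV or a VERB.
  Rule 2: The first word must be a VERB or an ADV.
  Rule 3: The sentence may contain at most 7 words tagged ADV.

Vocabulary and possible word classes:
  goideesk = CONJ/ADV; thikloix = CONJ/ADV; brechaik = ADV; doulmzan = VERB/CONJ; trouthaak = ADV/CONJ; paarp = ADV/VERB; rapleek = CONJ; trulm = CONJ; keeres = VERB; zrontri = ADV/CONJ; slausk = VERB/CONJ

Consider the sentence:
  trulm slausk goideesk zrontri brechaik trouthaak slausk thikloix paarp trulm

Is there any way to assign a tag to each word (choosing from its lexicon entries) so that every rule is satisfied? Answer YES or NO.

NO

Candidates per position — 1:trulm {CONJ}; 2:slausk {VERB,CONJ}; 3:goideesk {CONJ,ADV}; 4:zrontri {ADV,CONJ}; 5:brechaik {ADV}; 6:trouthaak {ADV,CONJ}; 7:slausk {VERB,CONJ}; 8:thikloix {CONJ,ADV}; 9:paarp {ADV,VERB}; 10:trulm {CONJ}.
Rule 2 cannot be satisfied by any choice of tags from the lexicon.
So there is no consistent tagging.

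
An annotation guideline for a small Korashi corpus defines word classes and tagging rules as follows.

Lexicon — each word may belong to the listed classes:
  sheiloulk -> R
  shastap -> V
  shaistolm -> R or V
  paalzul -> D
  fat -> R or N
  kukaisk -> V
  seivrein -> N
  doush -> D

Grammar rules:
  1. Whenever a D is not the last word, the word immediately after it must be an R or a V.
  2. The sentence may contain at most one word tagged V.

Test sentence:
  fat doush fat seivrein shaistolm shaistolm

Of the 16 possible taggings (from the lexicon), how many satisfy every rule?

6

Candidates per position — 1:fat {R,N}; 2:doush {D}; 3:fat {R,N}; 4:seivrein {N}; 5:shaistolm {R,V}; 6:shaistolm {R,V}.
There are 16 candidate sequences in total.
Checking each against the rules leaves 6 sequences.
Count = 6.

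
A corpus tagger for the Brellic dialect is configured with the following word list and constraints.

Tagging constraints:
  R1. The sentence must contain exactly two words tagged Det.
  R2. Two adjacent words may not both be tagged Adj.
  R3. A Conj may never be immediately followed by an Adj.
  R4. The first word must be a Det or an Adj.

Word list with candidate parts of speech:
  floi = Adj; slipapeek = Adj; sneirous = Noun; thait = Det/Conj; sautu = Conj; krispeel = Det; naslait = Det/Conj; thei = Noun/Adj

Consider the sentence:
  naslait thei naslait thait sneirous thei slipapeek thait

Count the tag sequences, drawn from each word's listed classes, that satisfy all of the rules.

Candidates per position — 1:naslait {Det,Conj}; 2:thei {Noun,Adj}; 3:naslait {Det,Conj}; 4:thait {Det,Conj}; 5:sneirous {Noun}; 6:thei {Noun,Adj}; 7:slipapeek {Adj}; 8:thait {Det,Conj}.
There are 64 candidate sequences in total.
Checking each against the rules leaves 6 sequences.
Count = 6.

6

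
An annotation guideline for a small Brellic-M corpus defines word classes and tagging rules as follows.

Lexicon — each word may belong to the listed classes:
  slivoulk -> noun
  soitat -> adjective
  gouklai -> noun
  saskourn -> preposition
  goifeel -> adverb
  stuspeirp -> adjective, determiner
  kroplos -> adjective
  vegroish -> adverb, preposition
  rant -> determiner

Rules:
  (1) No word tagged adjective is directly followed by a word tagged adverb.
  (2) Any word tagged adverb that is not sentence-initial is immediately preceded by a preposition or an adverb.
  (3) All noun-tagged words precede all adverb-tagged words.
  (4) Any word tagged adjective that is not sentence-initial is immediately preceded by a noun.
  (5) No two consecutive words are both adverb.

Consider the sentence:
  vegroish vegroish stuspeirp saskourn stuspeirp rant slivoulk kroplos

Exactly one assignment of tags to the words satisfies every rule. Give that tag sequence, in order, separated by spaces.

Candidates per position — 1:vegroish {adverb,preposition}; 2:vegroish {adverb,preposition}; 3:stuspeirp {adjective,determiner}; 4:saskourn {preposition}; 5:stuspeirp {adjective,determiner}; 6:rant {determiner}; 7:slivoulk {noun}; 8:kroplos {adjective}.
If word 1 were adverb, no tagging could satisfy rule 3; so word 1 is preposition.
If word 2 were adverb, no tagging could satisfy rule 3; so word 2 is preposition.
If word 3 were adjective, no tagging could satisfy rule 4; so word 3 is determiner.
If word 5 were adjective, no tagging could satisfy rule 4; so word 5 is determiner.
The unique satisfying tagging is: preposition preposition determiner preposition determiner determiner noun adjective.
Verifying each rule — rule 1 satisfied; rule 2 satisfied; rule 3 satisfied; rule 4 satisfied; rule 5 satisfied.

preposition preposition determiner preposition determiner determiner noun adjective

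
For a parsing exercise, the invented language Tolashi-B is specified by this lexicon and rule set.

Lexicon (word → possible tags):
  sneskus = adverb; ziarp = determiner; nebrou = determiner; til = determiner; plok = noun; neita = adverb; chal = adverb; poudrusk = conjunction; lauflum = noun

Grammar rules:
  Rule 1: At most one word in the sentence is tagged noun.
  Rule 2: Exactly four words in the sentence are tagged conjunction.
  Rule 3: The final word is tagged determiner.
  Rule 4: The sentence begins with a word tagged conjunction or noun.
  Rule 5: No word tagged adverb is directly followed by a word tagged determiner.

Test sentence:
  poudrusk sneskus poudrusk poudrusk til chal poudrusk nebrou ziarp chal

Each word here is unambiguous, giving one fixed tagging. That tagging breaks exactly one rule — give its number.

3

Fixed tagging: conjunction adverb conjunction conjunction determiner adverb conjunction determiner determiner adverb.
Applying the rules: R1 ✓, R2 ✓, R3 ✗, R4 ✓, R5 ✓.
Only rule 3 fails.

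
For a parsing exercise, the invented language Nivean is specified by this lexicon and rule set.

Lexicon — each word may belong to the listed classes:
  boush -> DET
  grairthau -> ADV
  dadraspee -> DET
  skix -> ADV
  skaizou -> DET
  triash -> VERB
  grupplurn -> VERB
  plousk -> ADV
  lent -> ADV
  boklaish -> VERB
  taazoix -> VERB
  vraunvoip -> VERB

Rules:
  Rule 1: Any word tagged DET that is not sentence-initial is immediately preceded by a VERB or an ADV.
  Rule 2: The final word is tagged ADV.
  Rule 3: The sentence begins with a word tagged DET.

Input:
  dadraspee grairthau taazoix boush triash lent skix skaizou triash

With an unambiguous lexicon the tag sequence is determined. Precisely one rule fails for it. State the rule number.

Fixed tagging: DET ADV VERB DET VERB ADV ADV DET VERB.
Rule check: R1 ok, R2 fails, R3 ok.
Only rule 2 fails.

2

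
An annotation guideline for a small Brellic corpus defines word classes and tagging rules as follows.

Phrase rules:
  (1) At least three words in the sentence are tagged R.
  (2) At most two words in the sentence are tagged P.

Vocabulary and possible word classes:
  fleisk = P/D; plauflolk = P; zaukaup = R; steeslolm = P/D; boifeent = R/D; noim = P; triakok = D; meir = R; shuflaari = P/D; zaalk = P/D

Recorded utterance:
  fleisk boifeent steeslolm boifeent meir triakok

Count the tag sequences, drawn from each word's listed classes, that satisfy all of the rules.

Candidates per position — 1:fleisk {P,D}; 2:boifeent {R,D}; 3:steeslolm {P,D}; 4:boifeent {R,D}; 5:meir {R}; 6:triakok {D}.
There are 16 candidate sequences in total.
The sequences that satisfy every rule: P R P R R D; P R D R R D; D R P R R D; D R D R R D.
Count = 4.

4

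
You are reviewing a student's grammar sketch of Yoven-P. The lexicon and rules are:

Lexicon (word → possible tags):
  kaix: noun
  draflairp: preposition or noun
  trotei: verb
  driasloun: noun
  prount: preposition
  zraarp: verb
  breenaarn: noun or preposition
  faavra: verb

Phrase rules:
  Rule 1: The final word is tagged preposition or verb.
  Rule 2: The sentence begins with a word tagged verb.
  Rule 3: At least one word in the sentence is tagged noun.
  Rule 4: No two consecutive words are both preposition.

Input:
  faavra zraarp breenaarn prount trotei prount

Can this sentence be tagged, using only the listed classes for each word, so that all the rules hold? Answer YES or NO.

Candidates per position — 1:faavra {verb}; 2:zraarp {verb}; 3:breenaarn {noun,preposition}; 4:prount {preposition}; 5:trotei {verb}; 6:prount {preposition}.
One satisfying assignment: verb verb noun preposition verb preposition.
Checking: rule 1 satisfied; rule 2 satisfied; rule 3 satisfied; rule 4 satisfied.

YES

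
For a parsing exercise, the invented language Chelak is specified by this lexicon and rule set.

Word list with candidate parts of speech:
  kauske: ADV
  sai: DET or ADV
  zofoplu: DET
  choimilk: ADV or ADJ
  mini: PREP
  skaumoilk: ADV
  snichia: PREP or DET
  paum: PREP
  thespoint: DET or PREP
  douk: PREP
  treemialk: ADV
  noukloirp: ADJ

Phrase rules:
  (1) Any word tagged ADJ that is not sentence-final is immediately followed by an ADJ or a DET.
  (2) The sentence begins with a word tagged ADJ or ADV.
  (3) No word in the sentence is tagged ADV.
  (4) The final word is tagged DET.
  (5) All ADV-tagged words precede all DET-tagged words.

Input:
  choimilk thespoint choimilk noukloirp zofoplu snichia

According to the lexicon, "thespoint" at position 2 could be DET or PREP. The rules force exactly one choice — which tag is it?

DET

Candidates per position — 1:choimilk {ADV,ADJ}; 2:thespoint {DET,PREP}; 3:choimilk {ADV,ADJ}; 4:noukloirp {ADJ}; 5:zofoplu {DET}; 6:snichia {PREP,DET}.
If word 1 were ADV, no tagging could satisfy rule 3; so word 1 is ADJ.
If word 2 were PREP, no tagging could satisfy rule 1; so word 2 is DET.
If word 3 were ADV, no tagging could satisfy rule 3; so word 3 is ADJ.
If word 6 were PREP, no tagging could satisfy rule 4; so word 6 is DET.
The unique satisfying tagging is: ADJ DET ADJ ADJ DET DET.
Verifying each rule — rule 1 ✓; rule 2 ✓; rule 3 ✓; rule 4 ✓; rule 5 ✓.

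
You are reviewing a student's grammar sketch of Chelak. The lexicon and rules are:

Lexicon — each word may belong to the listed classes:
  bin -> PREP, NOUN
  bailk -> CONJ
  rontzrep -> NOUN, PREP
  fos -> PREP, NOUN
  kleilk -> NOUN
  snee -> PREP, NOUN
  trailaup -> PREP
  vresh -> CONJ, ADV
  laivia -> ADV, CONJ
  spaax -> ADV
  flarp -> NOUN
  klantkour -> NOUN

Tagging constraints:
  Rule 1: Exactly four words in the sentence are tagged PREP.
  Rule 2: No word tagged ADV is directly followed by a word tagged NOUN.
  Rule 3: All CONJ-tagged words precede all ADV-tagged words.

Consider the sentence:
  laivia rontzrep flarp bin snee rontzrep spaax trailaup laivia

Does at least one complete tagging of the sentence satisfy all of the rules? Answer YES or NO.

Candidates per position — 1:laivia {ADV,CONJ}; 2:rontzrep {NOUN,PREP}; 3:flarp {NOUN}; 4:bin {PREP,NOUN}; 5:snee {PREP,NOUN}; 6:rontzrep {NOUN,PREP}; 7:spaax {ADV}; 8:trailaup {PREP}; 9:laivia {ADV,CONJ}.
One satisfying assignment: CONJ PREP NOUN PREP NOUN PREP ADV PREP ADV.
Checking: rule 1 ✓; rule 2 ✓; rule 3 ✓.

YES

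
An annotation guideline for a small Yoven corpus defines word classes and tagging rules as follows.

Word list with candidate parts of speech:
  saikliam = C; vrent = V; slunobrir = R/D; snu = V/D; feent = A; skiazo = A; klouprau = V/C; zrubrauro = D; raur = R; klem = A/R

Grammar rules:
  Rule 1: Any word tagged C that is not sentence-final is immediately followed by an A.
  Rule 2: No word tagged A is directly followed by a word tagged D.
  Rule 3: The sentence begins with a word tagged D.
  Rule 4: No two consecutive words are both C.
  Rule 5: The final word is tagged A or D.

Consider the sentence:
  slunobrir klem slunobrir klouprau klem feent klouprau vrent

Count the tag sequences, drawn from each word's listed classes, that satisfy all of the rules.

Candidates per position — 1:slunobrir {R,D}; 2:klem {A,R}; 3:slunobrir {R,D}; 4:klouprau {V,C}; 5:klem {A,R}; 6:feent {A}; 7:klouprau {V,C}; 8:vrent {V}.
There are 64 candidate sequences in total.
Rule 5 cannot be satisfied by any choice of tags from the lexicon.
So there is no consistent tagging.
Count = 0.

0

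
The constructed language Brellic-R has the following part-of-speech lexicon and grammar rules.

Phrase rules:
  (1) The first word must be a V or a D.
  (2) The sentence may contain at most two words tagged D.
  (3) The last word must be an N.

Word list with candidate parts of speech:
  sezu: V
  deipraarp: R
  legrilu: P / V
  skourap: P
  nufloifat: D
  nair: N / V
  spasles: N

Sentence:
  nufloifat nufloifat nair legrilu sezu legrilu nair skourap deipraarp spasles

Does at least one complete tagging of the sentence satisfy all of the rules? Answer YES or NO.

YES

Candidates per position — 1:nufloifat {D}; 2:nufloifat {D}; 3:nair {N,V}; 4:legrilu {P,V}; 5:sezu {V}; 6:legrilu {P,V}; 7:nair {N,V}; 8:skourap {P}; 9:deipraarp {R}; 10:spasles {N}.
One satisfying assignment: D D N P V V V P R N.
Rule-by-rule: rule 1 satisfied; rule 2 satisfied; rule 3 satisfied.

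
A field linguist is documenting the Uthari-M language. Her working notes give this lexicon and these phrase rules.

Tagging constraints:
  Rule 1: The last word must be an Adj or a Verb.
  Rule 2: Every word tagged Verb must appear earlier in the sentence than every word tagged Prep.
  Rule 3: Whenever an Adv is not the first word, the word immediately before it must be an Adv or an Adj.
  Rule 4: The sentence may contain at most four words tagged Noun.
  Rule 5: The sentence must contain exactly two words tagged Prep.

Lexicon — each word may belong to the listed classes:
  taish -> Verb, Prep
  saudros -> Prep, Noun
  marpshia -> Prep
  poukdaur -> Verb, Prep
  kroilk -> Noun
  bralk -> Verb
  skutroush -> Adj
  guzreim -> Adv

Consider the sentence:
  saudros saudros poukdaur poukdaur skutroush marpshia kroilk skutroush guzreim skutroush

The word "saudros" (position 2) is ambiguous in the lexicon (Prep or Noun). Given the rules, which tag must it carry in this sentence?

Candidates per position — 1:saudros {Prep,Noun}; 2:saudros {Prep,Noun}; 3:poukdaur {Verb,Prep}; 4:poukdaur {Verb,Prep}; 5:skutroush {Adj}; 6:marpshia {Prep}; 7:kroilk {Noun}; 8:skutroush {Adj}; 9:guzreim {Adv}; 10:skutroush {Adj}.
Position 2: the remaining choice is settled jointly with positions 1, 3, 4 — only Noun at position 2 is part of a tagging that satisfies every rule.
So the tagging must be: Noun Noun Verb Prep Adj Prep Noun Adj Adv Adj.
Verifying each rule — rule 1 holds; rule 2 holds; rule 3 holds; rule 4 holds; rule 5 holds.

Noun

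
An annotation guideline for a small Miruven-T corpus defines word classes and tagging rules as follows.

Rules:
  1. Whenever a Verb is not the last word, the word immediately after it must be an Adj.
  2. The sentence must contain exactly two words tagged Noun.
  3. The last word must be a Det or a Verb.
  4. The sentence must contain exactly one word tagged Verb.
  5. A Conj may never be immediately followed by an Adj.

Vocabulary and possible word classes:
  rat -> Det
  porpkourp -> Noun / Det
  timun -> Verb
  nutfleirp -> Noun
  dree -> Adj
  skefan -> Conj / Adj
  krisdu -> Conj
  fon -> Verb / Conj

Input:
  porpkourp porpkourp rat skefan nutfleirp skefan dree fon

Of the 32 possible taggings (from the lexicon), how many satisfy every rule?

4

Candidates per position — 1:porpkourp {Noun,Det}; 2:porpkourp {Noun,Det}; 3:rat {Det}; 4:skefan {Conj,Adj}; 5:nutfleirp {Noun}; 6:skefan {Conj,Adj}; 7:dree {Adj}; 8:fon {Verb,Conj}.
There are 32 candidate sequences in total.
The sequences that satisfy every rule: Noun Det Det Conj Noun Adj Adj Verb; Noun Det Det Adj Noun Adj Adj Verb; Det Noun Det Conj Noun Adj Adj Verb; Det Noun Det Adj Noun Adj Adj Verb.
Count = 4.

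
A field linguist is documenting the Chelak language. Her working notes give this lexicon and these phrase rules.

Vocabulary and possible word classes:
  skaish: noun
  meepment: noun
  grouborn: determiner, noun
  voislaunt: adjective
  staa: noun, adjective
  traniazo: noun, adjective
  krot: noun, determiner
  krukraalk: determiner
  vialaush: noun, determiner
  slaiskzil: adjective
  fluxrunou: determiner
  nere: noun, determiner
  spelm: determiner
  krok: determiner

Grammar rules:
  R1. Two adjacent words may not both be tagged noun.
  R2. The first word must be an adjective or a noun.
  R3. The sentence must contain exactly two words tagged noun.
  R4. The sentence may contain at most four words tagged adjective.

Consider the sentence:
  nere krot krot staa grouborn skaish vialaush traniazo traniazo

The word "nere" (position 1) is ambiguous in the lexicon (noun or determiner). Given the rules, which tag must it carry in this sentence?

noun

Candidates per position — 1:nere {noun,determiner}; 2:krot {noun,determiner}; 3:krot {noun,determiner}; 4:staa {noun,adjective}; 5:grouborn {determiner,noun}; 6:skaish {noun}; 7:vialaush {noun,determiner}; 8:traniazo {noun,adjective}; 9:traniazo {noun,adjective}.
Position 1: tagging it determiner would leave rule 2 unsatisfiable, so it must be noun.
Position 2: tagging it noun would leave rule 1 unsatisfiable, so it must be determiner.
Position 3: tagging it noun would leave rule 3 unsatisfiable, so it must be determiner.
Position 4: tagging it noun would leave rule 3 unsatisfiable, so it must be adjective.
Position 5: tagging it noun would leave rule 1 unsatisfiable, so it must be determiner.
Position 7: tagging it noun would leave rule 1 unsatisfiable, so it must be determiner.
Position 8: tagging it noun would leave rule 3 unsatisfiable, so it must be adjective.
Position 9: tagging it noun would leave rule 3 unsatisfiable, so it must be adjective.
The unique satisfying tagging is: noun determiner determiner adjective determiner noun determiner adjective adjective.
Verifying each rule — rule 1 ✓; rule 2 ✓; rule 3 ✓; rule 4 ✓.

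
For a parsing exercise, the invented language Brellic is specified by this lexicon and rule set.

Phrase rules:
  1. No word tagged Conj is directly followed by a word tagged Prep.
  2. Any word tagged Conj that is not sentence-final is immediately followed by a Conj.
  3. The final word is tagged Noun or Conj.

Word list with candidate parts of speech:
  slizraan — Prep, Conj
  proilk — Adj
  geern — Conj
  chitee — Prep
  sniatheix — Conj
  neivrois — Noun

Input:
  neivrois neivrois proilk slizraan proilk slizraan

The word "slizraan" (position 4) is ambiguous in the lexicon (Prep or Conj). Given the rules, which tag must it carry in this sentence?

Prep

Candidates per position — 1:neivrois {Noun}; 2:neivrois {Noun}; 3:proilk {Adj}; 4:slizraan {Prep,Conj}; 5:proilk {Adj}; 6:slizraan {Prep,Conj}.
Position 4: tagging it Conj would leave rule 2 unsatisfiable, so it must be Prep.
Position 6: tagging it Prep would leave rule 3 unsatisfiable, so it must be Conj.
The unique satisfying tagging is: Noun Noun Adj Prep Adj Conj.
Verifying each rule — rule 1 holds; rule 2 holds; rule 3 holds.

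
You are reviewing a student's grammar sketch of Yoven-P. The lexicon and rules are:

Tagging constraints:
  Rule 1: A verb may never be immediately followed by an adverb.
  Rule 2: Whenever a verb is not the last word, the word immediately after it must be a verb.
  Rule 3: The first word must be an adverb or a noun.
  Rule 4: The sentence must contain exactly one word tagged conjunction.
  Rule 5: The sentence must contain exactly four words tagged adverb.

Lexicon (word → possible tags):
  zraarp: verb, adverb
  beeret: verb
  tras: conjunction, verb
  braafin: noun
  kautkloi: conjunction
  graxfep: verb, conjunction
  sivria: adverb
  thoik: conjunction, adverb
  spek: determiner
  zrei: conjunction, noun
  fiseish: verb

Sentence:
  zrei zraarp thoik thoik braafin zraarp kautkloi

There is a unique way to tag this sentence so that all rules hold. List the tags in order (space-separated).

noun adverb adverb adverb noun adverb conjunction

Candidates per position — 1:zrei {conjunction,noun}; 2:zraarp {verb,adverb}; 3:thoik {conjunction,adverb}; 4:thoik {conjunction,adverb}; 5:braafin {noun}; 6:zraarp {verb,adverb}; 7:kautkloi {conjunction}.
At position 1, choosing conjunction makes rule 3 impossible to satisfy; hence noun.
At position 2, choosing verb makes rule 2 impossible to satisfy; hence adverb.
At position 3, choosing conjunction makes rule 4 impossible to satisfy; hence adverb.
At position 4, choosing conjunction makes rule 4 impossible to satisfy; hence adverb.
At position 6, choosing verb makes rule 2 impossible to satisfy; hence adverb.
The unique satisfying tagging is: noun adverb adverb adverb noun adverb conjunction.
Rule-by-rule: rule 1 ok; rule 2 ok; rule 3 ok; rule 4 ok; rule 5 ok.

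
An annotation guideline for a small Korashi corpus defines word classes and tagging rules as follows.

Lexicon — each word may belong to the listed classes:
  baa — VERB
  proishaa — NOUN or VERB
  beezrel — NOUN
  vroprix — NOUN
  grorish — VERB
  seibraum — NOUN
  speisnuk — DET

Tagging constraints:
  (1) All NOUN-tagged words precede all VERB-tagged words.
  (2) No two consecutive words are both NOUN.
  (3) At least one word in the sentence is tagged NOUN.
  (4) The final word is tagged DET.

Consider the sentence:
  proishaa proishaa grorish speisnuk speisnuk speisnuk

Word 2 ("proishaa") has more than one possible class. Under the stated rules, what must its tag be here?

Candidates per position — 1:proishaa {NOUN,VERB}; 2:proishaa {NOUN,VERB}; 3:grorish {VERB}; 4:speisnuk {DET}; 5:speisnuk {DET}; 6:speisnuk {DET}.
Position 2: the remaining choice is settled jointly with positions 1 — only VERB at position 2 is part of a tagging that satisfies every rule.
So the tagging must be: NOUN VERB VERB DET DET DET.
Checking: rule 1 satisfied; rule 2 satisfied; rule 3 satisfied; rule 4 satisfied.

VERB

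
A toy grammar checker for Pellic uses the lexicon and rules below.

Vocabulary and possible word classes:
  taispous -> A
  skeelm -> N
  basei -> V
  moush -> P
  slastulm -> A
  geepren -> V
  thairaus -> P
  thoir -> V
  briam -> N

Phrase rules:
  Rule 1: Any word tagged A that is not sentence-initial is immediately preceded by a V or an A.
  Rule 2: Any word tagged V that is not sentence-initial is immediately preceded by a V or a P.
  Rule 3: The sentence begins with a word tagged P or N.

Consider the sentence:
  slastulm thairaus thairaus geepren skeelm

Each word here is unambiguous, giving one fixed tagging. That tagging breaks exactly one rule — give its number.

3

Fixed tagging: A P P V N.
Checking each rule: R1 pass, R2 pass, R3 fail.
Only rule 3 fails.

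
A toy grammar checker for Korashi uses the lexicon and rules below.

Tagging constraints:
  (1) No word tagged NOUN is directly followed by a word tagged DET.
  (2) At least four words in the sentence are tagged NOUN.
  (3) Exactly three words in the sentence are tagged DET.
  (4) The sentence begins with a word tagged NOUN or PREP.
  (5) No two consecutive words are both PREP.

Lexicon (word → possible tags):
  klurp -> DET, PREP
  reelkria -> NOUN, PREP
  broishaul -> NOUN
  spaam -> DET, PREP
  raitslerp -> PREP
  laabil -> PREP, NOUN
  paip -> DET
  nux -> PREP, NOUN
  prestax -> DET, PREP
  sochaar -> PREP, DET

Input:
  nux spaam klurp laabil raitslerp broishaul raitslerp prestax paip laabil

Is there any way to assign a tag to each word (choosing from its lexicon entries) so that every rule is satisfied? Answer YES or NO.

YES

Candidates per position — 1:nux {PREP,NOUN}; 2:spaam {DET,PREP}; 3:klurp {DET,PREP}; 4:laabil {PREP,NOUN}; 5:raitslerp {PREP}; 6:broishaul {NOUN}; 7:raitslerp {PREP}; 8:prestax {DET,PREP}; 9:paip {DET}; 10:laabil {PREP,NOUN}.
One satisfying assignment: NOUN PREP DET NOUN PREP NOUN PREP DET DET NOUN.
Verifying each rule — rule 1 satisfied; rule 2 satisfied; rule 3 satisfied; rule 4 satisfied; rule 5 satisfied.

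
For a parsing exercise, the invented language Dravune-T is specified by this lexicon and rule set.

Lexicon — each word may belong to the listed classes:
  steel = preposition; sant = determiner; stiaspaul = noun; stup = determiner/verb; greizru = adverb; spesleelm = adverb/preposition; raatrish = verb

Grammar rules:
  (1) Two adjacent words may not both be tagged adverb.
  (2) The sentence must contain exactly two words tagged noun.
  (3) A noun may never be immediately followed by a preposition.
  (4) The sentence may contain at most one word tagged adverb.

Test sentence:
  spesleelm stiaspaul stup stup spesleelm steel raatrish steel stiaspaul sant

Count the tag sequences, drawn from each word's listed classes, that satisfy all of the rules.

12

Candidates per position — 1:spesleelm {adverb,preposition}; 2:stiaspaul {noun}; 3:stup {determiner,verb}; 4:stup {determiner,verb}; 5:spesleelm {adverb,preposition}; 6:steel {preposition}; 7:raatrish {verb}; 8:steel {preposition}; 9:stiaspaul {noun}; 10:sant {determiner}.
There are 16 candidate sequences in total.
Checking each against the rules leaves 12 sequences.
Count = 12.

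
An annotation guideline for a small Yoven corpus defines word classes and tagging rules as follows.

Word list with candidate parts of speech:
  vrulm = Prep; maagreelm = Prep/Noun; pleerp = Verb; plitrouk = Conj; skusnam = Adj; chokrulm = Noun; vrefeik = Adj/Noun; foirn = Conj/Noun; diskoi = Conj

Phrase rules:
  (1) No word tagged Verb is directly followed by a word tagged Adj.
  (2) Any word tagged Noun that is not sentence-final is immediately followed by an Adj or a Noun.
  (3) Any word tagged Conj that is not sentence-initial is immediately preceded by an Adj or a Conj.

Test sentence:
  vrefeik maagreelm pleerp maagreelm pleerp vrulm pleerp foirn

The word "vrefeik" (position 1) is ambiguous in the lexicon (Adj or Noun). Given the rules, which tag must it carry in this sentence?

Adj

Candidates per position — 1:vrefeik {Adj,Noun}; 2:maagreelm {Prep,Noun}; 3:pleerp {Verb}; 4:maagreelm {Prep,Noun}; 5:pleerp {Verb}; 6:vrulm {Prep}; 7:pleerp {Verb}; 8:foirn {Conj,Noun}.
Word 1 cannot be Noun — rule 2 would then fail for every completion. It is Adj.
Word 2 cannot be Noun — rule 2 would then fail for every completion. It is Prep.
Word 4 cannot be Noun — rule 2 would then fail for every completion. It is Prep.
Word 8 cannot be Conj — rule 3 would then fail for every completion. It is Noun.
So the tagging must be: Adj Prep Verb Prep Verb Prep Verb Noun.
Check: rule 1 satisfied; rule 2 satisfied; rule 3 satisfied.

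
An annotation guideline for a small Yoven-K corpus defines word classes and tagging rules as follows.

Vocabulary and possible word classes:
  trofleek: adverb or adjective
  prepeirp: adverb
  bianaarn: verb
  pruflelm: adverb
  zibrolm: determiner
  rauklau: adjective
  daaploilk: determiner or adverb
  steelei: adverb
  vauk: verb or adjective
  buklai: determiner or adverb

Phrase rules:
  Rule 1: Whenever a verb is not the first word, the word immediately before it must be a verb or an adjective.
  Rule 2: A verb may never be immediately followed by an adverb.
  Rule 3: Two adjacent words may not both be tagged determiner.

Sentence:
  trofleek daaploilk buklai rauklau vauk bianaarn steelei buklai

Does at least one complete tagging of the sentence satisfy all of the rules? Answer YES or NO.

NO

Candidates per position — 1:trofleek {adverb,adjective}; 2:daaploilk {determiner,adverb}; 3:buklai {determiner,adverb}; 4:rauklau {adjective}; 5:vauk {verb,adjective}; 6:bianaarn {verb}; 7:steelei {adverb}; 8:buklai {determiner,adverb}.
Rule 2 cannot be satisfied by any choice of tags from the lexicon.
So there is no consistent tagging.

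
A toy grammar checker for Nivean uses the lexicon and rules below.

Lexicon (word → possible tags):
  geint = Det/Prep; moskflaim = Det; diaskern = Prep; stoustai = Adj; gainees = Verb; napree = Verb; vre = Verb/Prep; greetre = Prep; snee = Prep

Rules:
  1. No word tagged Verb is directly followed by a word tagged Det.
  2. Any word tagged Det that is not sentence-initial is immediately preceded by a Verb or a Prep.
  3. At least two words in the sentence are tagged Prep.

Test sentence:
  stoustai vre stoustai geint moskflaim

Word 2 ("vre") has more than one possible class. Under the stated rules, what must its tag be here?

Prep

Candidates per position — 1:stoustai {Adj}; 2:vre {Verb,Prep}; 3:stoustai {Adj}; 4:geint {Det,Prep}; 5:moskflaim {Det}.
At position 2, choosing Verb makes rule 3 impossible to satisfy; hence Prep.
At position 4, choosing Det makes rule 2 impossible to satisfy; hence Prep.
That leaves exactly one tagging: Adj Prep Adj Prep Det.
Verifying each rule — rule 1 ok; rule 2 ok; rule 3 ok.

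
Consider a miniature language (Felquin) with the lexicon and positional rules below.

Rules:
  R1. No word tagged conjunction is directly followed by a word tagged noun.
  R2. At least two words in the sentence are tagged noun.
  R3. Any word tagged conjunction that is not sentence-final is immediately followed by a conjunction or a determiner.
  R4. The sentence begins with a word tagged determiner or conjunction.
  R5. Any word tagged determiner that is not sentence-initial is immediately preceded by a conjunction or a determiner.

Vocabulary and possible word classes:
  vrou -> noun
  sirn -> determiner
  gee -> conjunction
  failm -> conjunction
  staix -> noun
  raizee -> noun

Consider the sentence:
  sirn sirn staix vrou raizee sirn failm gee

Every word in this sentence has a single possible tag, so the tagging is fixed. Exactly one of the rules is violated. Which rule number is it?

5

Fixed tagging: determiner determiner noun noun noun determiner conjunction conjunction.
Applying the rules: R1 pass, R2 pass, R3 pass, R4 pass, R5 fail.
Only rule 5 fails.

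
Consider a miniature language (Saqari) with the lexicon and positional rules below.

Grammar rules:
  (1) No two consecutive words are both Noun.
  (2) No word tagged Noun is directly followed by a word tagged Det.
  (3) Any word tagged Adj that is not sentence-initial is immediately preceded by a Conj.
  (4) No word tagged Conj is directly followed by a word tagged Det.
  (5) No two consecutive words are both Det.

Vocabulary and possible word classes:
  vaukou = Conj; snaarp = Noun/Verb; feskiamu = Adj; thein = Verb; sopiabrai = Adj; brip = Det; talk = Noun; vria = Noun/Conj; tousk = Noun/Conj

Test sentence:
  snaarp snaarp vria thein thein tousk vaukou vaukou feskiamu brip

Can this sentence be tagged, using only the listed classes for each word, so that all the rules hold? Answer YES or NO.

Candidates per position — 1:snaarp {Noun,Verb}; 2:snaarp {Noun,Verb}; 3:vria {Noun,Conj}; 4:thein {Verb}; 5:thein {Verb}; 6:tousk {Noun,Conj}; 7:vaukou {Conj}; 8:vaukou {Conj}; 9:feskiamu {Adj}; 10:brip {Det}.
One satisfying assignment: Noun Verb Noun Verb Verb Noun Conj Conj Adj Det.
Checking: rule 1 ✓; rule 2 ✓; rule 3 ✓; rule 4 ✓; rule 5 ✓.

YES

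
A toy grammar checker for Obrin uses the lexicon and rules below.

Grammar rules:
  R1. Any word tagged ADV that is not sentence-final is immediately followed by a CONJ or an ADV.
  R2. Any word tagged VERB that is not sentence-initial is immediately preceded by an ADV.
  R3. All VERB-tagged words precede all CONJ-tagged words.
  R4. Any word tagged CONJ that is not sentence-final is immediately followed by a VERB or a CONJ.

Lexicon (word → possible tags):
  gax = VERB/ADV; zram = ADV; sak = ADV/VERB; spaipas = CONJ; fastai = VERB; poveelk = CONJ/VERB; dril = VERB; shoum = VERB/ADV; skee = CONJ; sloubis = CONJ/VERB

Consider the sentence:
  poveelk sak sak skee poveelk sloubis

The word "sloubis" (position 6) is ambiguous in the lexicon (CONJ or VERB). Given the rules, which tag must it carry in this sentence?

CONJ

Candidates per position — 1:poveelk {CONJ,VERB}; 2:sak {ADV,VERB}; 3:sak {ADV,VERB}; 4:skee {CONJ}; 5:poveelk {CONJ,VERB}; 6:sloubis {CONJ,VERB}.
Position 2: tagging it VERB would leave rule 2 unsatisfiable, so it must be ADV.
Position 3: tagging it VERB would leave rule 1 unsatisfiable, so it must be ADV.
Position 5: tagging it VERB would leave rule 2 unsatisfiable, so it must be CONJ.
Position 6: tagging it VERB would leave rule 2 unsatisfiable, so it must be CONJ.
Position 1: tagging it CONJ would leave rule 4 unsatisfiable, so it must be VERB.
So the tagging must be: VERB ADV ADV CONJ CONJ CONJ.
Checking: rule 1 ok; rule 2 ok; rule 3 ok; rule 4 ok.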